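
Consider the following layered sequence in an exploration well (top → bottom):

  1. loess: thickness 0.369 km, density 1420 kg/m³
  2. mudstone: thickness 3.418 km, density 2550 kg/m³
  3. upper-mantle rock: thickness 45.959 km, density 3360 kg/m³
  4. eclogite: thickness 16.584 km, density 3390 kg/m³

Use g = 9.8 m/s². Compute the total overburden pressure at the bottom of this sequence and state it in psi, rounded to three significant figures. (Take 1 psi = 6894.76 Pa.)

313000 psi

loess: 1420 kg/m³ × 9.8 m/s² × 369 m = 5.135×10^6 Pa = 744.8 psi
mudstone: 2550 kg/m³ × 9.8 m/s² × 3418 m = 8.542×10^7 Pa = 12389 psi
upper-mantle rock: 3360 kg/m³ × 9.8 m/s² × 45959 m = 1.513×10^9 Pa = 2.195×10^5 psi
eclogite: 3390 kg/m³ × 9.8 m/s² × 16584 m = 5.510×10^8 Pa = 79909 psi
Total = 744.8 + 12389 + 2.195×10^5 + 79909 = 3.1253×10^5 psi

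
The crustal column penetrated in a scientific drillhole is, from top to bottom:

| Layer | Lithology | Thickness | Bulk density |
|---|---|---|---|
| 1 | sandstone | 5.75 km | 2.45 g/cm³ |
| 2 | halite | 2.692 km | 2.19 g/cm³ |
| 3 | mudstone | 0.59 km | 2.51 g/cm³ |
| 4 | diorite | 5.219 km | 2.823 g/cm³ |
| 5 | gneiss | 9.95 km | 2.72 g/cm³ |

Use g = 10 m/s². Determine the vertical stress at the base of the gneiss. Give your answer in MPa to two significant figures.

630 MPa

sandstone: 2450 kg/m³ × 10 m/s² × 5750 m = 1.409×10^8 Pa = 140.9 MPa
halite: 2190 kg/m³ × 10 m/s² × 2692 m = 5.895×10^7 Pa = 58.95 MPa
mudstone: 2510 kg/m³ × 10 m/s² × 590 m = 1.481×10^7 Pa = 14.81 MPa
diorite: 2823 kg/m³ × 10 m/s² × 5219 m = 1.473×10^8 Pa = 147.3 MPa
gneiss: 2720 kg/m³ × 10 m/s² × 9950 m = 2.706×10^8 Pa = 270.6 MPa
Total = 140.9 + 58.95 + 14.81 + 147.3 + 270.6 = 632.61 MPa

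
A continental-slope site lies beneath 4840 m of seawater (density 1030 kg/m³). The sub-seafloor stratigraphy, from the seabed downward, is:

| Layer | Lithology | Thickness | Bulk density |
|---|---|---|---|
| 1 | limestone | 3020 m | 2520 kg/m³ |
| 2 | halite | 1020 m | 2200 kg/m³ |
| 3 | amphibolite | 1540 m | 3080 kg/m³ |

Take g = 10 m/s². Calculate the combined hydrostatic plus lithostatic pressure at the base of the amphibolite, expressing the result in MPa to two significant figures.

seawater: 1030 kg/m³ × 10 m/s² × 4840 m = 4.985×10^7 Pa = 49.85 MPa
limestone: 2520 kg/m³ × 10 m/s² × 3020 m = 7.610×10^7 Pa = 76.10 MPa
halite: 2200 kg/m³ × 10 m/s² × 1020 m = 2.244×10^7 Pa = 22.44 MPa
amphibolite: 3080 kg/m³ × 10 m/s² × 1540 m = 4.743×10^7 Pa = 47.43 MPa
Total = 49.85 + 76.10 + 22.44 + 47.43 = 195.83 MPa

200 MPa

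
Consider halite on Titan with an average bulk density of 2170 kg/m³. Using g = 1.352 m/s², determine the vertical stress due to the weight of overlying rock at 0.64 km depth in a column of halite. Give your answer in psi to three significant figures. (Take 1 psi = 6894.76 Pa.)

halite: 2170 kg/m³ × 1.352 m/s² × 640 m = 1.878×10^6 Pa = 272.3 psi

272 psi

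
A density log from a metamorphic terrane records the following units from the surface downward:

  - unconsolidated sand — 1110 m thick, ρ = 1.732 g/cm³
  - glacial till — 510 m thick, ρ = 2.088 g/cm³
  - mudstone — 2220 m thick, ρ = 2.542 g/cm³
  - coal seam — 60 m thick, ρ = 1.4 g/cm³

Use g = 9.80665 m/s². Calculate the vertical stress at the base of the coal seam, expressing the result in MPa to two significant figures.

unconsolidated sand: 1732 kg/m³ × 9.80665 m/s² × 1110 m = 1.885×10^7 Pa = 18.85 MPa
glacial till: 2088 kg/m³ × 9.80665 m/s² × 510 m = 1.044×10^7 Pa = 10.44 MPa
mudstone: 2542 kg/m³ × 9.80665 m/s² × 2220 m = 5.534×10^7 Pa = 55.34 MPa
coal seam: 1400 kg/m³ × 9.80665 m/s² × 60 m = 8.238×10^5 Pa = 0.8238 MPa
Total = 18.85 + 10.44 + 55.34 + 0.8238 = 85.461 MPa

85 MPa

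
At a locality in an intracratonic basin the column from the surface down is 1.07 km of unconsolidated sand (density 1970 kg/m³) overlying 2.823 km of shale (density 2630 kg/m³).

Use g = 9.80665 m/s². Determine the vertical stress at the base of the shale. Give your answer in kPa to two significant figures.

unconsolidated sand: 1970 kg/m³ × 9.80665 m/s² × 1070 m = 2.067×10^7 Pa = 20671 kPa
shale: 2630 kg/m³ × 9.80665 m/s² × 2823 m = 7.281×10^7 Pa = 72809 kPa
Total = 20671 + 72809 = 93481 kPa

93000 kPa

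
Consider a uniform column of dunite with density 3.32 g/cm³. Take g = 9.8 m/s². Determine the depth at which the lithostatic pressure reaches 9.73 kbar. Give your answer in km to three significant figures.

29.9 km

h = P/(ρg) = 9.73 kbar / (3320 kg/m³ × 9.8 m/s²) = 9.730×10^8 Pa / 32536 Pa/m = 29905 m
= 29.905 km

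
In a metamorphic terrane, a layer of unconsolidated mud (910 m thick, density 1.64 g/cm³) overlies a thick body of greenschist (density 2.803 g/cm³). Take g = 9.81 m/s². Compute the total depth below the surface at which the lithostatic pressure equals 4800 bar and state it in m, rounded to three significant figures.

17800 m

Pressure at base of upper layers: 1640×9.81×910 = 1.464×10^7 Pa = 146.4 bar
Remaining pressure to be supplied by greenschist: 4.800×10^8 − 1.464×10^7 = 4.654×10^8 Pa
Additional depth in greenschist = 4.654×10^8 Pa / (2803 kg/m³ × 9.81 m/s²) = 16924 m
Total depth = 910 m + 16924 m = 17834 m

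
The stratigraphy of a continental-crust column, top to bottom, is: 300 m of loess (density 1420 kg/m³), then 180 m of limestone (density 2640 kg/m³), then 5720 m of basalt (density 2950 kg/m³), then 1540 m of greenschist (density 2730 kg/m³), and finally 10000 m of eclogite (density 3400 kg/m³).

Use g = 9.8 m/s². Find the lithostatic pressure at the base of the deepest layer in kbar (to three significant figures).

5.49 kbar

loess: 1420 kg/m³ × 9.8 m/s² × 300 m = 4.175×10^6 Pa = 0.04175 kbar
limestone: 2640 kg/m³ × 9.8 m/s² × 180 m = 4.657×10^6 Pa = 0.04657 kbar
basalt: 2950 kg/m³ × 9.8 m/s² × 5720 m = 1.654×10^8 Pa = 1.654 kbar
greenschist: 2730 kg/m³ × 9.8 m/s² × 1540 m = 4.120×10^7 Pa = 0.4120 kbar
eclogite: 3400 kg/m³ × 9.8 m/s² × 10000 m = 3.332×10^8 Pa = 3.332 kbar
Total = 0.04175 + 0.04657 + 1.654 + 0.4120 + 3.332 = 5.4860 kbar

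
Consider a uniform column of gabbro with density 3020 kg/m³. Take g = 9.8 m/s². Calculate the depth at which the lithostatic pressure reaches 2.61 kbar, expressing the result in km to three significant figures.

8.82 km

h = P/(ρg) = 2.61 kbar / (3020 kg/m³ × 9.8 m/s²) = 2.610×10^8 Pa / 29596 Pa/m = 8818.8 m
= 8.8188 km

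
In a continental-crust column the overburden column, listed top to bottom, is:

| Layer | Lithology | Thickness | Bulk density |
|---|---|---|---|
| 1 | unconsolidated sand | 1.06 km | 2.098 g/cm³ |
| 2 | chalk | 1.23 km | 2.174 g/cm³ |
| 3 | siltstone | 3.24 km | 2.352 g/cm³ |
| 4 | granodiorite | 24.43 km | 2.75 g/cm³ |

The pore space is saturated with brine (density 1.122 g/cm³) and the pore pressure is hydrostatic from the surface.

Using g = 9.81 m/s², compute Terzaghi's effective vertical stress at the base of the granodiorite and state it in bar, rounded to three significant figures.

4520 bar

Overburden (lithostatic) stress σ_v:
unconsolidated sand: 2098 kg/m³ × 9.81 m/s² × 1060 m = 2.182×10^7 Pa = 21.82 MPa
chalk: 2174 kg/m³ × 9.81 m/s² × 1230 m = 2.623×10^7 Pa = 26.23 MPa
siltstone: 2352 kg/m³ × 9.81 m/s² × 3240 m = 7.476×10^7 Pa = 74.76 MPa
granodiorite: 2750 kg/m³ × 9.81 m/s² × 24430 m = 6.591×10^8 Pa = 659.1 MPa
Total = 21.82 + 26.23 + 74.76 + 659.1 = 781.87 MPa
Pore pressure P_p = 1122 kg/m³ × 9.81 m/s² × 29960 m = 3.298×10^8 Pa = 329.8 MPa
Effective stress σ' = σ_v − P_p = 781.9 − 329.8 = 452.10 MPa = 4521.0 bar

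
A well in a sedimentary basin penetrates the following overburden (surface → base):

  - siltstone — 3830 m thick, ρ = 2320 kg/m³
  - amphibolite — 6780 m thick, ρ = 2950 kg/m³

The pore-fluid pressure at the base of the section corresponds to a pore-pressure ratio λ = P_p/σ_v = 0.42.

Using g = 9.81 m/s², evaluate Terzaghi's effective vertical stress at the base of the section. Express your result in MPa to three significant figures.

Overburden (lithostatic) stress σ_v:
siltstone: 2320 kg/m³ × 9.81 m/s² × 3830 m = 8.717×10^7 Pa = 87.17 MPa
amphibolite: 2950 kg/m³ × 9.81 m/s² × 6780 m = 1.962×10^8 Pa = 196.2 MPa
Total = 87.17 + 196.2 = 283.38 MPa
Pore pressure P_p = λ·σ_v = 0.42 × 283.4 MPa = 119.0 MPa
Effective stress σ' = σ_v − P_p = 283.4 − 119.0 = 164.36 MPa

164 MPa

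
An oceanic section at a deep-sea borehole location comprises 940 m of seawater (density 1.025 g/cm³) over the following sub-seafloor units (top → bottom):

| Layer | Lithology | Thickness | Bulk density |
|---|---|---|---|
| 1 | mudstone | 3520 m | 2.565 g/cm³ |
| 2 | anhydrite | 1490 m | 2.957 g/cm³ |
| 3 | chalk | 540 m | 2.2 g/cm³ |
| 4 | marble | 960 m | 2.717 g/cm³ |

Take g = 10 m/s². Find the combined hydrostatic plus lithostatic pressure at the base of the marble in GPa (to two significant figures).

0.18 GPa

seawater: 1025 kg/m³ × 10 m/s² × 940 m = 9.635×10^6 Pa = 9.635×10^-3 GPa
mudstone: 2565 kg/m³ × 10 m/s² × 3520 m = 9.029×10^7 Pa = 0.09029 GPa
anhydrite: 2957 kg/m³ × 10 m/s² × 1490 m = 4.406×10^7 Pa = 0.04406 GPa
chalk: 2200 kg/m³ × 10 m/s² × 540 m = 1.188×10^7 Pa = 0.01188 GPa
marble: 2717 kg/m³ × 10 m/s² × 960 m = 2.608×10^7 Pa = 0.02608 GPa
Total = 9.635×10^-3 + 0.09029 + 0.04406 + 0.01188 + 0.02608 = 0.18195 GPa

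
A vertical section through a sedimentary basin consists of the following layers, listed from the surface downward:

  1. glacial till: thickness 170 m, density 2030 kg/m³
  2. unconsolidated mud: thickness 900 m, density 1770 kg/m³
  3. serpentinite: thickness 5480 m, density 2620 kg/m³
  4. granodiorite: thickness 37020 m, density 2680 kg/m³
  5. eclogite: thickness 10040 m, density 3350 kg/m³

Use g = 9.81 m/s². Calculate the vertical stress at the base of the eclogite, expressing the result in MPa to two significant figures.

glacial till: 2030 kg/m³ × 9.81 m/s² × 170 m = 3.385×10^6 Pa = 3.385 MPa
unconsolidated mud: 1770 kg/m³ × 9.81 m/s² × 900 m = 1.563×10^7 Pa = 15.63 MPa
serpentinite: 2620 kg/m³ × 9.81 m/s² × 5480 m = 1.408×10^8 Pa = 140.8 MPa
granodiorite: 2680 kg/m³ × 9.81 m/s² × 37020 m = 9.733×10^8 Pa = 973.3 MPa
eclogite: 3350 kg/m³ × 9.81 m/s² × 10040 m = 3.299×10^8 Pa = 329.9 MPa
Total = 3.385 + 15.63 + 140.8 + 973.3 + 329.9 = 1463.1 MPa

1500 MPa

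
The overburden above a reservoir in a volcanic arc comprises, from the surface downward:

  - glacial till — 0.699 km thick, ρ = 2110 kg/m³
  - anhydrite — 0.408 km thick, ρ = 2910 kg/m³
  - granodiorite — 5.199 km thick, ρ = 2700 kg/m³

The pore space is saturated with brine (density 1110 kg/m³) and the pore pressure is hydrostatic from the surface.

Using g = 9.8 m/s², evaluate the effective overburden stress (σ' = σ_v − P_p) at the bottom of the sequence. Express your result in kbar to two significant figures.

0.95 kbar

Overburden (lithostatic) stress σ_v:
glacial till: 2110 kg/m³ × 9.8 m/s² × 699 m = 1.445×10^7 Pa = 14.45 MPa
anhydrite: 2910 kg/m³ × 9.8 m/s² × 408 m = 1.164×10^7 Pa = 11.64 MPa
granodiorite: 2700 kg/m³ × 9.8 m/s² × 5199 m = 1.376×10^8 Pa = 137.6 MPa
Total = 14.45 + 11.64 + 137.6 = 163.65 MPa
Pore pressure P_p = 1110 kg/m³ × 9.8 m/s² × 6306 m = 6.860×10^7 Pa = 68.60 MPa
Effective stress σ' = σ_v − P_p = 163.7 − 68.60 = 95.058 MPa = 0.95058 kbar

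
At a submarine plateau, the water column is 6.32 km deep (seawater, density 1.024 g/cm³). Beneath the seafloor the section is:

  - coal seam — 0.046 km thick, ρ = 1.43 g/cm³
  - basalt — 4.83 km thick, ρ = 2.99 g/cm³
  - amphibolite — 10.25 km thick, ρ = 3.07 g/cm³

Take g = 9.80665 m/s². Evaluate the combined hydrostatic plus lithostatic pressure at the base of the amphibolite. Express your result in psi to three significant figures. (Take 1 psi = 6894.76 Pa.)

seawater: 1024 kg/m³ × 9.80665 m/s² × 6320 m = 6.347×10^7 Pa = 9205 psi
coal seam: 1430 kg/m³ × 9.80665 m/s² × 46 m = 6.451×10^5 Pa = 93.56 psi
basalt: 2990 kg/m³ × 9.80665 m/s² × 4830 m = 1.416×10^8 Pa = 20541 psi
amphibolite: 3070 kg/m³ × 9.80665 m/s² × 10250 m = 3.086×10^8 Pa = 44757 psi
Total = 9205 + 93.56 + 20541 + 44757 = 74597 psi

74600 psi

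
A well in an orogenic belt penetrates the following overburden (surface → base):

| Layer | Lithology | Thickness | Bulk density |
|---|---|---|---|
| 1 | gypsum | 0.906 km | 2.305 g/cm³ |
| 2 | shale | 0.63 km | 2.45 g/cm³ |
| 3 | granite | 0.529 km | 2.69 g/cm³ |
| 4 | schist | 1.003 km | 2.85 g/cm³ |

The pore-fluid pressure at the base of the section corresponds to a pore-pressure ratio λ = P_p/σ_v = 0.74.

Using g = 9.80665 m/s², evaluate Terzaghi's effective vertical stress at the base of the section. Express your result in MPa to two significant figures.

Overburden (lithostatic) stress σ_v:
gypsum: 2305 kg/m³ × 9.80665 m/s² × 906 m = 2.048×10^7 Pa = 20.48 MPa
shale: 2450 kg/m³ × 9.80665 m/s² × 630 m = 1.514×10^7 Pa = 15.14 MPa
granite: 2690 kg/m³ × 9.80665 m/s² × 529 m = 1.395×10^7 Pa = 13.95 MPa
schist: 2850 kg/m³ × 9.80665 m/s² × 1003 m = 2.803×10^7 Pa = 28.03 MPa
Total = 20.48 + 15.14 + 13.95 + 28.03 = 77.604 MPa
Pore pressure P_p = λ·σ_v = 0.74 × 77.60 MPa = 57.43 MPa
Effective stress σ' = σ_v − P_p = 77.60 − 57.43 = 20.177 MPa

20 MPa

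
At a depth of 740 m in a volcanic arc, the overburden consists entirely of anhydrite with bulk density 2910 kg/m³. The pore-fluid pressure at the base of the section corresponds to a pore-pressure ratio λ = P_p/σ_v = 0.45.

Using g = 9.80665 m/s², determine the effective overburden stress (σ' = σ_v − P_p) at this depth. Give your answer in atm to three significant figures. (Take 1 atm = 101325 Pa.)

Overburden (lithostatic) stress σ_v:
anhydrite: 2910 kg/m³ × 9.80665 m/s² × 740 m = 2.112×10^7 Pa = 21.12 MPa
Pore pressure P_p = λ·σ_v = 0.45 × 21.12 MPa = 9.503 MPa
Effective stress σ' = σ_v − P_p = 21.12 − 9.503 = 11.615 MPa = 114.63 atm

115 atm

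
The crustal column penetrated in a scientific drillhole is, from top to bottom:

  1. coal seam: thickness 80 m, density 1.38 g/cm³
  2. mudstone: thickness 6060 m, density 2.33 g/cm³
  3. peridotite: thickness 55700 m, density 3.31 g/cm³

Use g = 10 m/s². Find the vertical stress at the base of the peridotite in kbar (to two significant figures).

coal seam: 1380 kg/m³ × 10 m/s² × 80 m = 1.104×10^6 Pa = 0.01104 kbar
mudstone: 2330 kg/m³ × 10 m/s² × 6060 m = 1.412×10^8 Pa = 1.412 kbar
peridotite: 3310 kg/m³ × 10 m/s² × 55700 m = 1.844×10^9 Pa = 18.44 kbar
Total = 0.01104 + 1.412 + 18.44 = 19.860 kbar

20 kbar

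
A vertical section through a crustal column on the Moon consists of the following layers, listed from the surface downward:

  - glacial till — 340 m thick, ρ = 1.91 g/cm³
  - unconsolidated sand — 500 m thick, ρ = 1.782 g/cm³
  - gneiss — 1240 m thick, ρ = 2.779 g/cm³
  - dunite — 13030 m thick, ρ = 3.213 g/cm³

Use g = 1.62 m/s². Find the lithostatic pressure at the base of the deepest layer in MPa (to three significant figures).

glacial till: 1910 kg/m³ × 1.62 m/s² × 340 m = 1.052×10^6 Pa = 1.052 MPa
unconsolidated sand: 1782 kg/m³ × 1.62 m/s² × 500 m = 1.443×10^6 Pa = 1.443 MPa
gneiss: 2779 kg/m³ × 1.62 m/s² × 1240 m = 5.582×10^6 Pa = 5.582 MPa
dunite: 3213 kg/m³ × 1.62 m/s² × 13030 m = 6.782×10^7 Pa = 67.82 MPa
Total = 1.052 + 1.443 + 5.582 + 67.82 = 75.900 MPa

75.9 MPa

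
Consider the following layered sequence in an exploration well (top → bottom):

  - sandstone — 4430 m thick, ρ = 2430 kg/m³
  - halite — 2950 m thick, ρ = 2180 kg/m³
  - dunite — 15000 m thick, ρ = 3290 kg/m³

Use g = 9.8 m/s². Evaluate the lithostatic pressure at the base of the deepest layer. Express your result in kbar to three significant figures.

sandstone: 2430 kg/m³ × 9.8 m/s² × 4430 m = 1.055×10^8 Pa = 1.055 kbar
halite: 2180 kg/m³ × 9.8 m/s² × 2950 m = 6.302×10^7 Pa = 0.6302 kbar
dunite: 3290 kg/m³ × 9.8 m/s² × 15000 m = 4.836×10^8 Pa = 4.836 kbar
Total = 1.055 + 0.6302 + 4.836 = 6.5215 kbar

6.52 kbar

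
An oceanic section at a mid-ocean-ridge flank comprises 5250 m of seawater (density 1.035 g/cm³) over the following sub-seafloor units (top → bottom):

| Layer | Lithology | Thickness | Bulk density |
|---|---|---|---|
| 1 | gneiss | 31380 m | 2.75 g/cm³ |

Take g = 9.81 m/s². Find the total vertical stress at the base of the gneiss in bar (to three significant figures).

9000 bar

seawater: 1035 kg/m³ × 9.81 m/s² × 5250 m = 5.331×10^7 Pa = 533.1 bar
gneiss: 2750 kg/m³ × 9.81 m/s² × 31380 m = 8.466×10^8 Pa = 8466 bar
Total = 533.1 + 8466 = 8998.6 bar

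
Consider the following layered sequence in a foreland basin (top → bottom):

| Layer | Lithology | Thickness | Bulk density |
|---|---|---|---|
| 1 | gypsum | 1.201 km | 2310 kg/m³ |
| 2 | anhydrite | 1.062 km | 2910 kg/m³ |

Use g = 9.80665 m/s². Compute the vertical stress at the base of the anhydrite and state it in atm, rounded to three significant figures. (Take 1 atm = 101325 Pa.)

gypsum: 2310 kg/m³ × 9.80665 m/s² × 1201 m = 2.721×10^7 Pa = 268.5 atm
anhydrite: 2910 kg/m³ × 9.80665 m/s² × 1062 m = 3.031×10^7 Pa = 299.1 atm
Total = 268.5 + 299.1 = 567.61 atm

568 atm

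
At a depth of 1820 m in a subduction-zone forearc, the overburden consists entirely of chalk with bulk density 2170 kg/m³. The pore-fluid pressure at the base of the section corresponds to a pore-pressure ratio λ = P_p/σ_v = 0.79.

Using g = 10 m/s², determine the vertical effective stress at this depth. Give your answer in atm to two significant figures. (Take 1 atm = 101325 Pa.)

Overburden (lithostatic) stress σ_v:
chalk: 2170 kg/m³ × 10 m/s² × 1820 m = 3.949×10^7 Pa = 39.49 MPa
Pore pressure P_p = λ·σ_v = 0.79 × 39.49 MPa = 31.20 MPa
Effective stress σ' = σ_v − P_p = 39.49 − 31.20 = 8.2937 MPa = 81.853 atm

82 atm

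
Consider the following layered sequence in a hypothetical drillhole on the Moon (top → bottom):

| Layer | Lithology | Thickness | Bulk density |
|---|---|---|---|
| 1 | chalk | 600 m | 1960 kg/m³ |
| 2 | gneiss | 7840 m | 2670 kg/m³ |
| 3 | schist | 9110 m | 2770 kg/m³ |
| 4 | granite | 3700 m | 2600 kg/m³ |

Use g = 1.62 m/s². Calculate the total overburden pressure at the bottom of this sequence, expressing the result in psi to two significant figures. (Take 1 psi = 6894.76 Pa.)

13000 psi

chalk: 1960 kg/m³ × 1.62 m/s² × 600 m = 1.905×10^6 Pa = 276.3 psi
gneiss: 2670 kg/m³ × 1.62 m/s² × 7840 m = 3.391×10^7 Pa = 4918 psi
schist: 2770 kg/m³ × 1.62 m/s² × 9110 m = 4.088×10^7 Pa = 5929 psi
granite: 2600 kg/m³ × 1.62 m/s² × 3700 m = 1.558×10^7 Pa = 2260 psi
Total = 276.3 + 4918 + 5929 + 2260 = 13384 psi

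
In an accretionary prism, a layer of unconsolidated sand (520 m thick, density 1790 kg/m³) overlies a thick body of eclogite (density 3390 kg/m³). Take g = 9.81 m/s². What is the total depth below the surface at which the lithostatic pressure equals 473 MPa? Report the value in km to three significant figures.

Pressure at base of upper layers: 1790×9.81×520 = 9.131×10^6 Pa = 9.131 MPa
Remaining pressure to be supplied by eclogite: 4.730×10^8 − 9.131×10^6 = 4.639×10^8 Pa
Additional depth in eclogite = 4.639×10^8 Pa / (3390 kg/m³ × 9.81 m/s²) = 13948 m
Total depth = 520 m + 13948 m = 14468 m
= 14.468 km

14.5 km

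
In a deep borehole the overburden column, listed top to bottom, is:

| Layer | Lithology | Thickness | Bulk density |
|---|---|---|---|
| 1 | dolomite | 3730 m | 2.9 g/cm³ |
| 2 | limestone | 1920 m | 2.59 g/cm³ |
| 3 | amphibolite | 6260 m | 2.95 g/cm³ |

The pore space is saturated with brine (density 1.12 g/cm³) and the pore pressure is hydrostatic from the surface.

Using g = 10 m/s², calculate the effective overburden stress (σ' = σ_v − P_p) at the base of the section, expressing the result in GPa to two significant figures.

0.21 GPa

Overburden (lithostatic) stress σ_v:
dolomite: 2900 kg/m³ × 10 m/s² × 3730 m = 1.082×10^8 Pa = 108.2 MPa
limestone: 2590 kg/m³ × 10 m/s² × 1920 m = 4.973×10^7 Pa = 49.73 MPa
amphibolite: 2950 kg/m³ × 10 m/s² × 6260 m = 1.847×10^8 Pa = 184.7 MPa
Total = 108.2 + 49.73 + 184.7 = 342.57 MPa
Pore pressure P_p = 1120 kg/m³ × 10 m/s² × 11910 m = 1.334×10^8 Pa = 133.4 MPa
Effective stress σ' = σ_v − P_p = 342.6 − 133.4 = 209.18 MPa = 0.20918 GPa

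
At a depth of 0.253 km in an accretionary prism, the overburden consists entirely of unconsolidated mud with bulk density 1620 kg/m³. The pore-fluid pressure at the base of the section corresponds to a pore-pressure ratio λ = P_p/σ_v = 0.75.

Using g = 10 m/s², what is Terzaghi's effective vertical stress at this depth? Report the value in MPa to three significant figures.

1.02 MPa

Overburden (lithostatic) stress σ_v:
unconsolidated mud: 1620 kg/m³ × 10 m/s² × 253 m = 4.099×10^6 Pa = 4.099 MPa
Pore pressure P_p = λ·σ_v = 0.75 × 4.099 MPa = 3.074 MPa
Effective stress σ' = σ_v − P_p = 4.099 − 3.074 = 1.0247 MPa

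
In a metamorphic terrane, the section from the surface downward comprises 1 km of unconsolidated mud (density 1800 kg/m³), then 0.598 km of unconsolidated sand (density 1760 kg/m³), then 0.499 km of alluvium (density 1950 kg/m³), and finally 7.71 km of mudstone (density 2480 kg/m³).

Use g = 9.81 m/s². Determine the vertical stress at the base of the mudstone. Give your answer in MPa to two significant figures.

unconsolidated mud: 1800 kg/m³ × 9.81 m/s² × 1000 m = 1.766×10^7 Pa = 17.66 MPa
unconsolidated sand: 1760 kg/m³ × 9.81 m/s² × 598 m = 1.032×10^7 Pa = 10.32 MPa
alluvium: 1950 kg/m³ × 9.81 m/s² × 499 m = 9.546×10^6 Pa = 9.546 MPa
mudstone: 2480 kg/m³ × 9.81 m/s² × 7710 m = 1.876×10^8 Pa = 187.6 MPa
Total = 17.66 + 10.32 + 9.546 + 187.6 = 225.10 MPa

230 MPa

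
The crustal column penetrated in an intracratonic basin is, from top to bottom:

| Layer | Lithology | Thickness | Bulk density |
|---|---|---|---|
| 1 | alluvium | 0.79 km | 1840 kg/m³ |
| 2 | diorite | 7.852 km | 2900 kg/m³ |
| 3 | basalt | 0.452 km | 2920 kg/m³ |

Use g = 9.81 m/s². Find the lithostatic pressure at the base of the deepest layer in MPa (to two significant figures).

250 MPa

alluvium: 1840 kg/m³ × 9.81 m/s² × 790 m = 1.426×10^7 Pa = 14.26 MPa
diorite: 2900 kg/m³ × 9.81 m/s² × 7852 m = 2.234×10^8 Pa = 223.4 MPa
basalt: 2920 kg/m³ × 9.81 m/s² × 452 m = 1.295×10^7 Pa = 12.95 MPa
Total = 14.26 + 223.4 + 12.95 = 250.59 MPa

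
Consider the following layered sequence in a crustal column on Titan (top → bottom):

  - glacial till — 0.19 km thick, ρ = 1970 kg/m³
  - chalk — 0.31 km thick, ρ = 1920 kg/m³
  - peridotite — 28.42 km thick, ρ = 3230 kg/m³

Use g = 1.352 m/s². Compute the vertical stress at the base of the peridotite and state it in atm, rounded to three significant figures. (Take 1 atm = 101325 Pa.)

1240 atm

glacial till: 1970 kg/m³ × 1.352 m/s² × 190 m = 5.061×10^5 Pa = 4.994 atm
chalk: 1920 kg/m³ × 1.352 m/s² × 310 m = 8.047×10^5 Pa = 7.942 atm
peridotite: 3230 kg/m³ × 1.352 m/s² × 28420 m = 1.241×10^8 Pa = 1225 atm
Total = 4.994 + 7.942 + 1225 = 1237.8 atm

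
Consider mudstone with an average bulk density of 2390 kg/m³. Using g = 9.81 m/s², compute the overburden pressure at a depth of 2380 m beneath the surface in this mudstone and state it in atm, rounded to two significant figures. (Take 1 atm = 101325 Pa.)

550 atm

mudstone: 2390 kg/m³ × 9.81 m/s² × 2380 m = 5.580×10^7 Pa = 550.7 atm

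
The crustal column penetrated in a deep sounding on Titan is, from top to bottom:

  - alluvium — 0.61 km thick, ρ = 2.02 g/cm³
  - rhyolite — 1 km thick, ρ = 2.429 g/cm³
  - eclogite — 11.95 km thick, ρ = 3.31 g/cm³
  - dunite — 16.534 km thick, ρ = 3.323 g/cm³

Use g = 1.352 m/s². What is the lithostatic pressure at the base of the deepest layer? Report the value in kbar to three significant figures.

1.33 kbar

alluvium: 2020 kg/m³ × 1.352 m/s² × 610 m = 1.666×10^6 Pa = 0.01666 kbar
rhyolite: 2429 kg/m³ × 1.352 m/s² × 1000 m = 3.284×10^6 Pa = 0.03284 kbar
eclogite: 3310 kg/m³ × 1.352 m/s² × 11950 m = 5.348×10^7 Pa = 0.5348 kbar
dunite: 3323 kg/m³ × 1.352 m/s² × 16534 m = 7.428×10^7 Pa = 0.7428 kbar
Total = 0.01666 + 0.03284 + 0.5348 + 0.7428 = 1.3271 kbar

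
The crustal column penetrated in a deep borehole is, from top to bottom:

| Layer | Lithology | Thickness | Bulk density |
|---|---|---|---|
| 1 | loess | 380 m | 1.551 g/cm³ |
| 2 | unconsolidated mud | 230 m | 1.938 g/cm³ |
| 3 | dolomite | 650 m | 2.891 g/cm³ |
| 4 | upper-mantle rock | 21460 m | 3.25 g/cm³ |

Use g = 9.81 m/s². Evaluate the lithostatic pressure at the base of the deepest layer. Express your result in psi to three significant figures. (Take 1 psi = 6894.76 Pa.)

loess: 1551 kg/m³ × 9.81 m/s² × 380 m = 5.782×10^6 Pa = 838.6 psi
unconsolidated mud: 1938 kg/m³ × 9.81 m/s² × 230 m = 4.373×10^6 Pa = 634.2 psi
dolomite: 2891 kg/m³ × 9.81 m/s² × 650 m = 1.843×10^7 Pa = 2674 psi
upper-mantle rock: 3250 kg/m³ × 9.81 m/s² × 21460 m = 6.842×10^8 Pa = 99235 psi
Total = 838.6 + 634.2 + 2674 + 99235 = 1.0338×10^5 psi

103000 psi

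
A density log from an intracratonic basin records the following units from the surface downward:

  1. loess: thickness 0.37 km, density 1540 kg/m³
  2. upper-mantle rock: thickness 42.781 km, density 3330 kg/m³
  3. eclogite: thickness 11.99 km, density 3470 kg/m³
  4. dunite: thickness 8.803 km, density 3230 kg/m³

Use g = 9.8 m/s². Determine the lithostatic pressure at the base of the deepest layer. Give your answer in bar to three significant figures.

loess: 1540 kg/m³ × 9.8 m/s² × 370 m = 5.584×10^6 Pa = 55.84 bar
upper-mantle rock: 3330 kg/m³ × 9.8 m/s² × 42781 m = 1.396×10^9 Pa = 13961 bar
eclogite: 3470 kg/m³ × 9.8 m/s² × 11990 m = 4.077×10^8 Pa = 4077 bar
dunite: 3230 kg/m³ × 9.8 m/s² × 8803 m = 2.787×10^8 Pa = 2787 bar
Total = 55.84 + 13961 + 4077 + 2787 = 20881 bar

20900 bar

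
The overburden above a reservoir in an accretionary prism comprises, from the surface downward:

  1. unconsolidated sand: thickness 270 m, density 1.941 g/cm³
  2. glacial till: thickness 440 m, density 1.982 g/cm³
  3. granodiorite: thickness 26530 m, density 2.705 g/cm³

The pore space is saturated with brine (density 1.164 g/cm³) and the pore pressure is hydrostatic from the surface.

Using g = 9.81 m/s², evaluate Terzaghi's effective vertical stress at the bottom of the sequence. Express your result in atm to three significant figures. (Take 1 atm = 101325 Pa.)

4010 atm

Overburden (lithostatic) stress σ_v:
unconsolidated sand: 1941 kg/m³ × 9.81 m/s² × 270 m = 5.141×10^6 Pa = 5.141 MPa
glacial till: 1982 kg/m³ × 9.81 m/s² × 440 m = 8.555×10^6 Pa = 8.555 MPa
granodiorite: 2705 kg/m³ × 9.81 m/s² × 26530 m = 7.040×10^8 Pa = 704.0 MPa
Total = 5.141 + 8.555 + 704.0 = 717.70 MPa
Pore pressure P_p = 1164 kg/m³ × 9.81 m/s² × 27240 m = 3.110×10^8 Pa = 311.0 MPa
Effective stress σ' = σ_v − P_p = 717.7 − 311.0 = 406.65 MPa = 4013.3 atm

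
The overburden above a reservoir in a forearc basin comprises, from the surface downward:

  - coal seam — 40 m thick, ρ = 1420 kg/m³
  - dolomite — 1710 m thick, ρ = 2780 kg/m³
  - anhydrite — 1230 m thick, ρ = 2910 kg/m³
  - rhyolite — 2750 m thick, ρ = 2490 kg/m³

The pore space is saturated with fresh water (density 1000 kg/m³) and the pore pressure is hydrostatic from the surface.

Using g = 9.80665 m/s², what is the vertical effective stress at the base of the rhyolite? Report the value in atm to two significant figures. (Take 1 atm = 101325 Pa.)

Overburden (lithostatic) stress σ_v:
coal seam: 1420 kg/m³ × 9.80665 m/s² × 40 m = 5.570×10^5 Pa = 0.5570 MPa
dolomite: 2780 kg/m³ × 9.80665 m/s² × 1710 m = 4.662×10^7 Pa = 46.62 MPa
anhydrite: 2910 kg/m³ × 9.80665 m/s² × 1230 m = 3.510×10^7 Pa = 35.10 MPa
rhyolite: 2490 kg/m³ × 9.80665 m/s² × 2750 m = 6.715×10^7 Pa = 67.15 MPa
Total = 0.5570 + 46.62 + 35.10 + 67.15 = 149.43 MPa
Pore pressure P_p = 1000 kg/m³ × 9.80665 m/s² × 5730 m = 5.619×10^7 Pa = 56.19 MPa
Effective stress σ' = σ_v − P_p = 149.4 − 56.19 = 93.236 MPa = 920.17 atm

920 atm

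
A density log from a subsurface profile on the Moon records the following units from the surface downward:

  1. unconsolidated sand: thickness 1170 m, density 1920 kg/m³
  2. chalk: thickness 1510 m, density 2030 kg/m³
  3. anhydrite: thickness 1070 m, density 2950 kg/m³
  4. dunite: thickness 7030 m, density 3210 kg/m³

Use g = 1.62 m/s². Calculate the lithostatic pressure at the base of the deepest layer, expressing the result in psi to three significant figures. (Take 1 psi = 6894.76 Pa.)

unconsolidated sand: 1920 kg/m³ × 1.62 m/s² × 1170 m = 3.639×10^6 Pa = 527.8 psi
chalk: 2030 kg/m³ × 1.62 m/s² × 1510 m = 4.966×10^6 Pa = 720.2 psi
anhydrite: 2950 kg/m³ × 1.62 m/s² × 1070 m = 5.114×10^6 Pa = 741.7 psi
dunite: 3210 kg/m³ × 1.62 m/s² × 7030 m = 3.656×10^7 Pa = 5302 psi
Total = 527.8 + 720.2 + 741.7 + 5302 = 7291.9 psi

7290 psi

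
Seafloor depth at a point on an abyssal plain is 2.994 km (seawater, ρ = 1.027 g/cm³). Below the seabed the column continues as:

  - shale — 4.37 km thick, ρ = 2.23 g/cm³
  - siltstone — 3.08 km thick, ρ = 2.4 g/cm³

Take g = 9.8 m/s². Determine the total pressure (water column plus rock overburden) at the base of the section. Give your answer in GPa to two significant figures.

seawater: 1027 kg/m³ × 9.8 m/s² × 2994 m = 3.013×10^7 Pa = 0.03013 GPa
shale: 2230 kg/m³ × 9.8 m/s² × 4370 m = 9.550×10^7 Pa = 0.09550 GPa
siltstone: 2400 kg/m³ × 9.8 m/s² × 3080 m = 7.244×10^7 Pa = 0.07244 GPa
Total = 0.03013 + 0.09550 + 0.07244 = 0.19808 GPa

0.20 GPa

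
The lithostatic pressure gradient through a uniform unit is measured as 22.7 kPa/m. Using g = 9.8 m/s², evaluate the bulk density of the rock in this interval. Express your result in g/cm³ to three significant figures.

ρ = (dP/dz)/g = 22.7 kPa/m / 9.8 m/s² = 22700 Pa/m / 9.8 m/s² = 2316.3 kg/m³
= 2.316 g/cm³

2.32 g/cm³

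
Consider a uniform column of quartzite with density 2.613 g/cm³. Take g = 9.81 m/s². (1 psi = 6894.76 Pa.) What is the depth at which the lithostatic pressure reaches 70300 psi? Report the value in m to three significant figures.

h = P/(ρg) = 70300 psi / (2613 kg/m³ × 9.81 m/s²) = 4.847×10^8 Pa / 25634 Pa/m = 18909 m

18900 m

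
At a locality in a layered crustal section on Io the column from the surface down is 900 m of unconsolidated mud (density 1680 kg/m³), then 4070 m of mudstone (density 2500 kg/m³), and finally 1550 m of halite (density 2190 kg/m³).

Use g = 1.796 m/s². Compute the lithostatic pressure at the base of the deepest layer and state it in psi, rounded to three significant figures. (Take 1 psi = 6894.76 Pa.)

unconsolidated mud: 1680 kg/m³ × 1.796 m/s² × 900 m = 2.716×10^6 Pa = 393.9 psi
mudstone: 2500 kg/m³ × 1.796 m/s² × 4070 m = 1.827×10^7 Pa = 2650 psi
halite: 2190 kg/m³ × 1.796 m/s² × 1550 m = 6.097×10^6 Pa = 884.2 psi
Total = 393.9 + 2650 + 884.2 = 3928.5 psi

3930 psi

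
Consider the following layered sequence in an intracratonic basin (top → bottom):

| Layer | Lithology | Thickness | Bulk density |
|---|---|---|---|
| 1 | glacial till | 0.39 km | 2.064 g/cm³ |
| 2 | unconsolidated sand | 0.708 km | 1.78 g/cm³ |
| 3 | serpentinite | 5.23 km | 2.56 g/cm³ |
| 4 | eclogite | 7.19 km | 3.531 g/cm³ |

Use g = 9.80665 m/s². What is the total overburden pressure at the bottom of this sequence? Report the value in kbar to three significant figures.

glacial till: 2064 kg/m³ × 9.80665 m/s² × 390 m = 7.894×10^6 Pa = 0.07894 kbar
unconsolidated sand: 1780 kg/m³ × 9.80665 m/s² × 708 m = 1.236×10^7 Pa = 0.1236 kbar
serpentinite: 2560 kg/m³ × 9.80665 m/s² × 5230 m = 1.313×10^8 Pa = 1.313 kbar
eclogite: 3531 kg/m³ × 9.80665 m/s² × 7190 m = 2.490×10^8 Pa = 2.490 kbar
Total = 0.07894 + 0.1236 + 1.313 + 2.490 = 4.0052 kbar

4.01 kbar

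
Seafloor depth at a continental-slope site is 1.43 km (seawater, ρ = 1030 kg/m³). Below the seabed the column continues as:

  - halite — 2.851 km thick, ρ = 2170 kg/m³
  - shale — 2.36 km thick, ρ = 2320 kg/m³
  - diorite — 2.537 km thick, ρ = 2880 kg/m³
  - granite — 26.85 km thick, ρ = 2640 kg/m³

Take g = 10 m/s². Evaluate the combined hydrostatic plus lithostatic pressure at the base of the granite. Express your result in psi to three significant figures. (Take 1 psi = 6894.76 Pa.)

132000 psi

seawater: 1030 kg/m³ × 10 m/s² × 1430 m = 1.473×10^7 Pa = 2136 psi
halite: 2170 kg/m³ × 10 m/s² × 2851 m = 6.187×10^7 Pa = 8973 psi
shale: 2320 kg/m³ × 10 m/s² × 2360 m = 5.475×10^7 Pa = 7941 psi
diorite: 2880 kg/m³ × 10 m/s² × 2537 m = 7.307×10^7 Pa = 10597 psi
granite: 2640 kg/m³ × 10 m/s² × 26850 m = 7.088×10^8 Pa = 1.028×10^5 psi
Total = 2136 + 8973 + 7941 + 10597 + 1.028×10^5 = 1.3246×10^5 psi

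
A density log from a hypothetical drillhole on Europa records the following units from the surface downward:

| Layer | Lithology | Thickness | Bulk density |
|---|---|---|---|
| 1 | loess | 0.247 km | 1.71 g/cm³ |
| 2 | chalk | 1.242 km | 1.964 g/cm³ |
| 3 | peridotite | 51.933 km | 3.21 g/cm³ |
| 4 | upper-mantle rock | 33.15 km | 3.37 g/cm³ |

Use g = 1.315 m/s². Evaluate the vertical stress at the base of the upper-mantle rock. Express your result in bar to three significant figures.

3700 bar

loess: 1710 kg/m³ × 1.315 m/s² × 247 m = 5.554×10^5 Pa = 5.554 bar
chalk: 1964 kg/m³ × 1.315 m/s² × 1242 m = 3.208×10^6 Pa = 32.08 bar
peridotite: 3210 kg/m³ × 1.315 m/s² × 51933 m = 2.192×10^8 Pa = 2192 bar
upper-mantle rock: 3370 kg/m³ × 1.315 m/s² × 33150 m = 1.469×10^8 Pa = 1469 bar
Total = 5.554 + 32.08 + 2192 + 1469 = 3698.9 bar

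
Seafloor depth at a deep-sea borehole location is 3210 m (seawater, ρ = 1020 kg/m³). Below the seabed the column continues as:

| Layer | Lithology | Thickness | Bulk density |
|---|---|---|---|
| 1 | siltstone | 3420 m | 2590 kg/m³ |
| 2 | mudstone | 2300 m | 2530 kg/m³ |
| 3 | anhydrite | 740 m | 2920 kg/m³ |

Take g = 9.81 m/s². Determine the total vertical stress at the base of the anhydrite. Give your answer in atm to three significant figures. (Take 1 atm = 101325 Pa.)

seawater: 1020 kg/m³ × 9.81 m/s² × 3210 m = 3.212×10^7 Pa = 317.0 atm
siltstone: 2590 kg/m³ × 9.81 m/s² × 3420 m = 8.690×10^7 Pa = 857.6 atm
mudstone: 2530 kg/m³ × 9.81 m/s² × 2300 m = 5.708×10^7 Pa = 563.4 atm
anhydrite: 2920 kg/m³ × 9.81 m/s² × 740 m = 2.120×10^7 Pa = 209.2 atm
Total = 317.0 + 857.6 + 563.4 + 209.2 = 1947.2 atm

1950 atm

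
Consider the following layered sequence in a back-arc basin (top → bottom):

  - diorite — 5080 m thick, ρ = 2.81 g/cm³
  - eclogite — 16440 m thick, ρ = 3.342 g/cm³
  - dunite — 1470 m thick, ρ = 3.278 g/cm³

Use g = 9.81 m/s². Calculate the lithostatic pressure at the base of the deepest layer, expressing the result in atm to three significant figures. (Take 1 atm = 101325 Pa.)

7170 atm

diorite: 2810 kg/m³ × 9.81 m/s² × 5080 m = 1.400×10^8 Pa = 1382 atm
eclogite: 3342 kg/m³ × 9.81 m/s² × 16440 m = 5.390×10^8 Pa = 5319 atm
dunite: 3278 kg/m³ × 9.81 m/s² × 1470 m = 4.727×10^7 Pa = 466.5 atm
Total = 1382 + 5319 + 466.5 = 7168.0 atm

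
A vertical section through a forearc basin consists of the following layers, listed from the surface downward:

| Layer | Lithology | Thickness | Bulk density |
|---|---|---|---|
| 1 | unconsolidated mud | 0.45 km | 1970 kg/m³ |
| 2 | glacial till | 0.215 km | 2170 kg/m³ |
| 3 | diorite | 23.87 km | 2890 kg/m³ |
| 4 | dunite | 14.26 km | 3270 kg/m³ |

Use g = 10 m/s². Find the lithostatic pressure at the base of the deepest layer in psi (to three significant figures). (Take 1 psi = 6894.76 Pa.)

unconsolidated mud: 1970 kg/m³ × 10 m/s² × 450 m = 8.865×10^6 Pa = 1286 psi
glacial till: 2170 kg/m³ × 10 m/s² × 215 m = 4.665×10^6 Pa = 676.7 psi
diorite: 2890 kg/m³ × 10 m/s² × 23870 m = 6.898×10^8 Pa = 1.001×10^5 psi
dunite: 3270 kg/m³ × 10 m/s² × 14260 m = 4.663×10^8 Pa = 67631 psi
Total = 1286 + 676.7 + 1.001×10^5 + 67631 = 1.6965×10^5 psi

170000 psi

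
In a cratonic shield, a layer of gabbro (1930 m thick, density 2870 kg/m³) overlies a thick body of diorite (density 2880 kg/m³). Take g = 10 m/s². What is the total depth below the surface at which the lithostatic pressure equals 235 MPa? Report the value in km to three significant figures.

8.17 km

Pressure at base of upper layers: 2870×10×1930 = 5.539×10^7 Pa = 55.39 MPa
Remaining pressure to be supplied by diorite: 2.350×10^8 − 5.539×10^7 = 1.796×10^8 Pa
Additional depth in diorite = 1.796×10^8 Pa / (2880 kg/m³ × 10 m/s²) = 6236.4 m
Total depth = 1930 m + 6236.4 m = 8166.4 m
= 8.1664 km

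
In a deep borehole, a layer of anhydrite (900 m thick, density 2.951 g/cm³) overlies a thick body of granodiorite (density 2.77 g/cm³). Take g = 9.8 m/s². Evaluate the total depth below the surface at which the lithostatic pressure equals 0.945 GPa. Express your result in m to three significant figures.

Pressure at base of upper layers: 2951×9.8×900 = 2.603×10^7 Pa = 0.02603 GPa
Remaining pressure to be supplied by granodiorite: 9.450×10^8 − 2.603×10^7 = 9.190×10^8 Pa
Additional depth in granodiorite = 9.190×10^8 Pa / (2770 kg/m³ × 9.8 m/s²) = 33853 m
Total depth = 900 m + 33853 m = 34753 m

34800 m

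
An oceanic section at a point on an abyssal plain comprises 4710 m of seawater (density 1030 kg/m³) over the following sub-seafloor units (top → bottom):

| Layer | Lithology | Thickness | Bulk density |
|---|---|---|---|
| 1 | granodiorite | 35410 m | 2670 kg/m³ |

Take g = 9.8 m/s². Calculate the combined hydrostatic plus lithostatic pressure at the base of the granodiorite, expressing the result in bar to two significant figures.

seawater: 1030 kg/m³ × 9.8 m/s² × 4710 m = 4.754×10^7 Pa = 475.4 bar
granodiorite: 2670 kg/m³ × 9.8 m/s² × 35410 m = 9.265×10^8 Pa = 9265 bar
Total = 475.4 + 9265 = 9740.8 bar

9700 bar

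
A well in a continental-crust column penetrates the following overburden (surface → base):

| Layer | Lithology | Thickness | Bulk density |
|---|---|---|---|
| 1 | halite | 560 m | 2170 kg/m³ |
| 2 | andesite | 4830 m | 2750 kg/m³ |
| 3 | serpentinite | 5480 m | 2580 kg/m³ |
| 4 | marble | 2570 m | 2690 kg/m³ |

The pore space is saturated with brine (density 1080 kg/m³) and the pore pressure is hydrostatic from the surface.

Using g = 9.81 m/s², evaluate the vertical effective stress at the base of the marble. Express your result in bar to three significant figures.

2060 bar

Overburden (lithostatic) stress σ_v:
halite: 2170 kg/m³ × 9.81 m/s² × 560 m = 1.192×10^7 Pa = 11.92 MPa
andesite: 2750 kg/m³ × 9.81 m/s² × 4830 m = 1.303×10^8 Pa = 130.3 MPa
serpentinite: 2580 kg/m³ × 9.81 m/s² × 5480 m = 1.387×10^8 Pa = 138.7 MPa
marble: 2690 kg/m³ × 9.81 m/s² × 2570 m = 6.782×10^7 Pa = 67.82 MPa
Total = 11.92 + 130.3 + 138.7 + 67.82 = 348.74 MPa
Pore pressure P_p = 1080 kg/m³ × 9.81 m/s² × 13440 m = 1.424×10^8 Pa = 142.4 MPa
Effective stress σ' = σ_v − P_p = 348.7 − 142.4 = 206.35 MPa = 2063.5 bar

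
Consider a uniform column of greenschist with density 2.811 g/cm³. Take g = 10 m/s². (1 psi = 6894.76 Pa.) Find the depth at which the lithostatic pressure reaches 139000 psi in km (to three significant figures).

h = P/(ρg) = 139000 psi / (2811 kg/m³ × 10 m/s²) = 9.584×10^8 Pa / 28110 Pa/m = 34094 m
= 34.094 km

34.1 km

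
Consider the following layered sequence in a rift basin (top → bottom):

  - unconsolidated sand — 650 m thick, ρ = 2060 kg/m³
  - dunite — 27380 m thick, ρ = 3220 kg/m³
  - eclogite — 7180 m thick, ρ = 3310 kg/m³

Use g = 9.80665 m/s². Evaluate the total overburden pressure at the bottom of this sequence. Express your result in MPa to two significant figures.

unconsolidated sand: 2060 kg/m³ × 9.80665 m/s² × 650 m = 1.313×10^7 Pa = 13.13 MPa
dunite: 3220 kg/m³ × 9.80665 m/s² × 27380 m = 8.646×10^8 Pa = 864.6 MPa
eclogite: 3310 kg/m³ × 9.80665 m/s² × 7180 m = 2.331×10^8 Pa = 233.1 MPa
Total = 13.13 + 864.6 + 233.1 = 1110.8 MPa

1100 MPa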